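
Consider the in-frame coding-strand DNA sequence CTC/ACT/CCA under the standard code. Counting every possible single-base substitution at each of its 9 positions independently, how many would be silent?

9

Codon 1 (CTC, Leu): 3 synonymous substitutions.
Codon 2 (ACT, Thr): 3 synonymous substitutions.
Codon 3 (CCA, Pro): 3 synonymous substitutions.
Total: 3 + 3 + 3 = 9.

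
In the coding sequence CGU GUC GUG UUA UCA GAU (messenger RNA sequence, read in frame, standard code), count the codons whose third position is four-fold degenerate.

Codon 1 CGU (Arg): third position 4-fold.
Codon 2 GUC (Val): third position 4-fold.
Codon 3 GUG (Val): third position 4-fold.
Codon 4 UUA (Leu): third position 2-fold.
Codon 5 UCA (Ser): third position 4-fold.
Codon 6 GAU (Asp): third position 2-fold.
Four-fold degenerate third positions: 4.

4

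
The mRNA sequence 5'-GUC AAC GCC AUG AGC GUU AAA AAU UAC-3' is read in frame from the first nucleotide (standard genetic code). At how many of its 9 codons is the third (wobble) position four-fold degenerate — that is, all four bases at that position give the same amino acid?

Codon 1 GUC (Val): third position 4-fold.
Codon 2 AAC (Asn): third position 2-fold.
Codon 3 GCC (Ala): third position 4-fold.
Codon 4 AUG (Met): third position 1-fold.
Codon 5 AGC (Ser): third position 2-fold.
Codon 6 GUU (Val): third position 4-fold.
Codon 7 AAA (Lys): third position 2-fold.
Codon 8 AAU (Asn): third position 2-fold.
Codon 9 UAC (Tyr): third position 2-fold.
Four-fold degenerate third positions: 3.

3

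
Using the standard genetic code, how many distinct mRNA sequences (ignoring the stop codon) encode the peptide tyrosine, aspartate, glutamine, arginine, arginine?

288

Tyr: 2 codons.
Asp: 2 codons.
Gln: 2 codons.
Arg: 6 codons.
Arg: 6 codons.
2 × 2 × 2 × 6 × 6 = 288.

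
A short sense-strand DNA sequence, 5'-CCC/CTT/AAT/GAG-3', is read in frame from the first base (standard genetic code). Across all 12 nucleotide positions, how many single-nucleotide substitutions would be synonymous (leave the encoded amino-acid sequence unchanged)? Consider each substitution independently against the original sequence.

8

Codon 1 (CCC, Pro): 3 synonymous substitutions.
Codon 2 (CTT, Leu): 3 synonymous substitutions.
Codon 3 (AAT, Asn): 1 synonymous substitution.
Codon 4 (GAG, Glu): 1 synonymous substitution.
Total: 3 + 3 + 1 + 1 = 8.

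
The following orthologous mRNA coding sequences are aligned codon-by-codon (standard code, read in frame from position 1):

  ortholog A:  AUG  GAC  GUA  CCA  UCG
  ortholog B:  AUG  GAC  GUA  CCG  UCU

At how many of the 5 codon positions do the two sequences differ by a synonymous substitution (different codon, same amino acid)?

Codon 1: AUG Met / AUG Met — identical.
Codon 2: GAC Asp / GAC Asp — identical.
Codon 3: GUA Val / GUA Val — identical.
Codon 4: CCA Pro / CCG Pro — synonymous.
Codon 5: UCG Ser / UCU Ser — synonymous.
Synonymous differences: 2.

2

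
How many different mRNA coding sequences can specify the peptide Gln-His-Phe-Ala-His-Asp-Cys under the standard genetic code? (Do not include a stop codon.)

256

Gln: 2 codons.
His: 2 codons.
Phe: 2 codons.
Ala: 4 codons.
His: 2 codons.
Asp: 2 codons.
Cys: 2 codons.
2 × 2 × 2 × 4 × 2 × 2 × 2 = 256.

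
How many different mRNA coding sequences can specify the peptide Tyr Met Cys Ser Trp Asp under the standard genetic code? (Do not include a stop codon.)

Tyr: 2 codons.
Met: 1 codon.
Cys: 2 codons.
Ser: 6 codons.
Trp: 1 codon.
Asp: 2 codons.
2 × 1 × 2 × 6 × 1 × 2 = 48.

48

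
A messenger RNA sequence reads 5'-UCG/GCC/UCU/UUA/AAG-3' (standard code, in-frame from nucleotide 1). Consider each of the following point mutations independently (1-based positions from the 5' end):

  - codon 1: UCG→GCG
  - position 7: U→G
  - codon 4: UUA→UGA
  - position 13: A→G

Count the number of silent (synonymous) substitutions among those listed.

Codon 1: UCG (Ser) → GCG (Ala) — missense.
Codon 3: UCU (Ser) → GCU (Ala) — missense.
Codon 4: UUA (Leu) → UGA (Stop) — nonsense.
Codon 5: AAG (Lys) → GAG (Glu) — missense.
Synonymous: 0 of 4.

0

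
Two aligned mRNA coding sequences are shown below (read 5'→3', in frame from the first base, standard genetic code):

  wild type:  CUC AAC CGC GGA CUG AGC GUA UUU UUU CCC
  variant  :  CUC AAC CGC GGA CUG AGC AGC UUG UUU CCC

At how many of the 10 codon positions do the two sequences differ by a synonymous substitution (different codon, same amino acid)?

Codon 1: CUC Leu / CUC Leu — identical.
Codon 2: AAC Asn / AAC Asn — identical.
Codon 3: CGC Arg / CGC Arg — identical.
Codon 4: GGA Gly / GGA Gly — identical.
Codon 5: CUG Leu / CUG Leu — identical.
Codon 6: AGC Ser / AGC Ser — identical.
Codon 7: GUA Val / AGC Ser — nonsynonymous.
Codon 8: UUU Phe / UUG Leu — nonsynonymous.
Codon 9: UUU Phe / UUU Phe — identical.
Codon 10: CCC Pro / CCC Pro — identical.
Synonymous differences: 0.

0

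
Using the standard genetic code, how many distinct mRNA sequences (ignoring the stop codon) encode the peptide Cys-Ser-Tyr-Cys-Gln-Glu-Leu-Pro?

4608

Cys: 2 codons.
Ser: 6 codons.
Tyr: 2 codons.
Cys: 2 codons.
Gln: 2 codons.
Glu: 2 codons.
Leu: 6 codons.
Pro: 4 codons.
2 × 6 × 2 × 2 × 2 × 2 × 6 × 4 = 4608.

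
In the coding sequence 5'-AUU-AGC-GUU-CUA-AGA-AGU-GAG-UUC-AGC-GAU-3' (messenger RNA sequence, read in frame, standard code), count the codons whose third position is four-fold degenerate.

Codon 1 AUU (Ile): third position 3-fold.
Codon 2 AGC (Ser): third position 2-fold.
Codon 3 GUU (Val): third position 4-fold.
Codon 4 CUA (Leu): third position 4-fold.
Codon 5 AGA (Arg): third position 2-fold.
Codon 6 AGU (Ser): third position 2-fold.
Codon 7 GAG (Glu): third position 2-fold.
Codon 8 UUC (Phe): third position 2-fold.
Codon 9 AGC (Ser): third position 2-fold.
Codon 10 GAU (Asp): third position 2-fold.
Four-fold degenerate third positions: 2.

2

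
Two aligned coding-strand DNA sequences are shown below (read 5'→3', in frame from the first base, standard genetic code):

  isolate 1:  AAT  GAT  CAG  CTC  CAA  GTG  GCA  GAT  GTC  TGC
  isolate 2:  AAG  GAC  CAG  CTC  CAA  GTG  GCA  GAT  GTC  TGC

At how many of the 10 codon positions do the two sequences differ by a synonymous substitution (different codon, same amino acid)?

1

Codon 1: AAT Asn / AAG Lys — nonsynonymous.
Codon 2: GAT Asp / GAC Asp — synonymous.
Codon 3: CAG Gln / CAG Gln — identical.
Codon 4: CTC Leu / CTC Leu — identical.
Codon 5: CAA Gln / CAA Gln — identical.
Codon 6: GTG Val / GTG Val — identical.
Codon 7: GCA Ala / GCA Ala — identical.
Codon 8: GAT Asp / GAT Asp — identical.
Codon 9: GTC Val / GTC Val — identical.
Codon 10: TGC Cys / TGC Cys — identical.
Synonymous differences: 1.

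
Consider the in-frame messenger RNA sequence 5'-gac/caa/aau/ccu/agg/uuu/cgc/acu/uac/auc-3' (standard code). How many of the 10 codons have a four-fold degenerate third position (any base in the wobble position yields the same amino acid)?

3

Codon 1 GAC (Asp): third position 2-fold.
Codon 2 CAA (Gln): third position 2-fold.
Codon 3 AAU (Asn): third position 2-fold.
Codon 4 CCU (Pro): third position 4-fold.
Codon 5 AGG (Arg): third position 2-fold.
Codon 6 UUU (Phe): third position 2-fold.
Codon 7 CGC (Arg): third position 4-fold.
Codon 8 ACU (Thr): third position 4-fold.
Codon 9 UAC (Tyr): third position 2-fold.
Codon 10 AUC (Ile): third position 3-fold.
Four-fold degenerate third positions: 3.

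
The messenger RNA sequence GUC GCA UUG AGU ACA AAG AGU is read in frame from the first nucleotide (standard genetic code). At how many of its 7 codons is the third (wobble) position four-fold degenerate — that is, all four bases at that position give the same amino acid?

3

Codon 1 GUC (Val): third position 4-fold.
Codon 2 GCA (Ala): third position 4-fold.
Codon 3 UUG (Leu): third position 2-fold.
Codon 4 AGU (Ser): third position 2-fold.
Codon 5 ACA (Thr): third position 4-fold.
Codon 6 AAG (Lys): third position 2-fold.
Codon 7 AGU (Ser): third position 2-fold.
Four-fold degenerate third positions: 3.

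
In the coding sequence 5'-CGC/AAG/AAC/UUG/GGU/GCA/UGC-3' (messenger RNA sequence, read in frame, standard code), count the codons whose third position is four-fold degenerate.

Codon 1 CGC (Arg): third position 4-fold.
Codon 2 AAG (Lys): third position 2-fold.
Codon 3 AAC (Asn): third position 2-fold.
Codon 4 UUG (Leu): third position 2-fold.
Codon 5 GGU (Gly): third position 4-fold.
Codon 6 GCA (Ala): third position 4-fold.
Codon 7 UGC (Cys): third position 2-fold.
Four-fold degenerate third positions: 3.

3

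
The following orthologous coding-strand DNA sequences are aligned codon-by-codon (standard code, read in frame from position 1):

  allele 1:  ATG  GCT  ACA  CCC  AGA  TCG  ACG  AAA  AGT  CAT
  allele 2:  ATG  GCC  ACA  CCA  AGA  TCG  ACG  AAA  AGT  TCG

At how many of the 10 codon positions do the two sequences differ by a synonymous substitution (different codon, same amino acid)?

2

Codon 1: ATG Met / ATG Met — identical.
Codon 2: GCT Ala / GCC Ala — synonymous.
Codon 3: ACA Thr / ACA Thr — identical.
Codon 4: CCC Pro / CCA Pro — synonymous.
Codon 5: AGA Arg / AGA Arg — identical.
Codon 6: TCG Ser / TCG Ser — identical.
Codon 7: ACG Thr / ACG Thr — identical.
Codon 8: AAA Lys / AAA Lys — identical.
Codon 9: AGT Ser / AGT Ser — identical.
Codon 10: CAT His / TCG Ser — nonsynonymous.
Synonymous differences: 2.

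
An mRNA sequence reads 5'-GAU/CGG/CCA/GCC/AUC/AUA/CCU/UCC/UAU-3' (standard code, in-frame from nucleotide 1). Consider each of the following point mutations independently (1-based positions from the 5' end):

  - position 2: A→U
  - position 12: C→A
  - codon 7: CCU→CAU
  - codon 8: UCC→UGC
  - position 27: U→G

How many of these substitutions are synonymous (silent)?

Codon 1: GAU (Asp) → GUU (Val) — missense.
Codon 4: GCC (Ala) → GCA (Ala) — synonymous.
Codon 7: CCU (Pro) → CAU (His) — missense.
Codon 8: UCC (Ser) → UGC (Cys) — missense.
Codon 9: UAU (Tyr) → UAG (Stop) — nonsense.
Synonymous: 1 of 5.

1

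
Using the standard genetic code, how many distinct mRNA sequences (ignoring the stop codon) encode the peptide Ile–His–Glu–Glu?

24

Ile: 3 codons.
His: 2 codons.
Glu: 2 codons.
Glu: 2 codons.
3 × 2 × 2 × 2 = 24.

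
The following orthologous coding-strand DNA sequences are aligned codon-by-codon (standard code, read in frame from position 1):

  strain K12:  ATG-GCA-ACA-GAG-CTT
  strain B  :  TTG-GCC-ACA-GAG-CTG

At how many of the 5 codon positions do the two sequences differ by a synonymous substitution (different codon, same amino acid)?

2

Codon 1: ATG Met / TTG Leu — nonsynonymous.
Codon 2: GCA Ala / GCC Ala — synonymous.
Codon 3: ACA Thr / ACA Thr — identical.
Codon 4: GAG Glu / GAG Glu — identical.
Codon 5: CTT Leu / CTG Leu — synonymous.
Synonymous differences: 2.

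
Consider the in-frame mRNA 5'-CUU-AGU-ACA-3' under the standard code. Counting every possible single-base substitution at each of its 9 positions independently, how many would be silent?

Codon 1 (CUU, Leu): 3 synonymous substitutions.
Codon 2 (AGU, Ser): 1 synonymous substitution.
Codon 3 (ACA, Thr): 3 synonymous substitutions.
Total: 3 + 1 + 3 = 7.

7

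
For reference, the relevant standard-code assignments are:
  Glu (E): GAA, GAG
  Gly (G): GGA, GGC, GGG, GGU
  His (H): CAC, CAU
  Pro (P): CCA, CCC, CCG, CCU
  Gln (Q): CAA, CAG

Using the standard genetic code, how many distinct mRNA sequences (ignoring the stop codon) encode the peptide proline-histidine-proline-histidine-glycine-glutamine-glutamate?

1024

Pro: 4 codons.
His: 2 codons.
Pro: 4 codons.
His: 2 codons.
Gly: 4 codons.
Gln: 2 codons.
Glu: 2 codons.
4 × 2 × 4 × 2 × 4 × 2 × 2 = 1024.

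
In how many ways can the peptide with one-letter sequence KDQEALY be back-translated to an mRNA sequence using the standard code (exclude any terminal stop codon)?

768

Lys: 2 codons.
Asp: 2 codons.
Gln: 2 codons.
Glu: 2 codons.
Ala: 4 codons.
Leu: 6 codons.
Tyr: 2 codons.
2 × 2 × 2 × 2 × 4 × 6 × 2 = 768.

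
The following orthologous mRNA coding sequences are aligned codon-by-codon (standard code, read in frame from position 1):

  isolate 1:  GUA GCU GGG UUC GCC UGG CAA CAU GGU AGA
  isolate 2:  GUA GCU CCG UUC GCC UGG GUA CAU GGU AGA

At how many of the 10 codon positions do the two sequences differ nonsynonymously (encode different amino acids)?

2

Codon 1: GUA Val / GUA Val — identical.
Codon 2: GCU Ala / GCU Ala — identical.
Codon 3: GGG Gly / CCG Pro — nonsynonymous.
Codon 4: UUC Phe / UUC Phe — identical.
Codon 5: GCC Ala / GCC Ala — identical.
Codon 6: UGG Trp / UGG Trp — identical.
Codon 7: CAA Gln / GUA Val — nonsynonymous.
Codon 8: CAU His / CAU His — identical.
Codon 9: GGU Gly / GGU Gly — identical.
Codon 10: AGA Arg / AGA Arg — identical.
Nonsynonymous differences: 2.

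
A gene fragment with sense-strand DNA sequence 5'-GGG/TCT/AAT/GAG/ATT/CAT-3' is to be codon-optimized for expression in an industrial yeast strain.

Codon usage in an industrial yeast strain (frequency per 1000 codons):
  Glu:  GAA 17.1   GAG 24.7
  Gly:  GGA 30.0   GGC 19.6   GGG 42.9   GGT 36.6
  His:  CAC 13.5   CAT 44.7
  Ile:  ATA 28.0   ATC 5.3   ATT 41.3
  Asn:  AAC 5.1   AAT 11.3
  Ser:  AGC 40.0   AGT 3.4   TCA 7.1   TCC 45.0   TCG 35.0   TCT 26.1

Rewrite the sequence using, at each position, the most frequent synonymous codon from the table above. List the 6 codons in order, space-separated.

GGG TCC AAT GAG ATT CAT

Codon 1 (Gly): best is GGG at 42.9.
Codon 2 (Ser): best is TCC at 45.0.
Codon 3 (Asn): best is AAT at 11.3.
Codon 4 (Glu): best is GAG at 24.7.
Codon 5 (Ile): best is ATT at 41.3.
Codon 6 (His): best is CAT at 44.7.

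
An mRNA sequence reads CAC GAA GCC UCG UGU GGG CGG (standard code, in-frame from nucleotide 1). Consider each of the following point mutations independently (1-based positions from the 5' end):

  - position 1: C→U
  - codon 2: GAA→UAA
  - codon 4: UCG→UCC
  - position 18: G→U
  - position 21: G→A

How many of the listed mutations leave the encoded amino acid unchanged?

Codon 1: CAC (His) → UAC (Tyr) — missense.
Codon 2: GAA (Glu) → UAA (Stop) — nonsense.
Codon 4: UCG (Ser) → UCC (Ser) — synonymous.
Codon 6: GGG (Gly) → GGU (Gly) — synonymous.
Codon 7: CGG (Arg) → CGA (Arg) — synonymous.
Synonymous: 3 of 5.

3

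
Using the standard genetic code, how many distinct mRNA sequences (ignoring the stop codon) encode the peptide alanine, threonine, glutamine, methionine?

32

Ala: 4 codons.
Thr: 4 codons.
Gln: 2 codons.
Met: 1 codon.
4 × 4 × 2 × 1 = 32.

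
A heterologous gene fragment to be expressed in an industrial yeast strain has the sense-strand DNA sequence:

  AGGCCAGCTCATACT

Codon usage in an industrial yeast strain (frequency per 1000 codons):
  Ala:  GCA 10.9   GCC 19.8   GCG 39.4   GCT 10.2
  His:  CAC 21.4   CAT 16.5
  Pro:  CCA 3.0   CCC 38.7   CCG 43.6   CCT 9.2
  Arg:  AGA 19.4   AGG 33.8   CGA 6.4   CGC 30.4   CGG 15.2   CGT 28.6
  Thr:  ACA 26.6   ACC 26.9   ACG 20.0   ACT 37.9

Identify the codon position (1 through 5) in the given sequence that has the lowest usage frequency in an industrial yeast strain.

Codon 1 AGG (Arg): 33.8 per 1000.
Codon 2 CCA (Pro): 3.0 per 1000.
Codon 3 GCT (Ala): 10.2 per 1000.
Codon 4 CAT (His): 16.5 per 1000.
Codon 5 ACT (Thr): 37.9 per 1000.
Lowest frequency is 3.0 at codon 2.

2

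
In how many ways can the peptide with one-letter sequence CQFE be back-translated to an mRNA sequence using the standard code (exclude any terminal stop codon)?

Cys: 2 codons.
Gln: 2 codons.
Phe: 2 codons.
Glu: 2 codons.
2 × 2 × 2 × 2 = 16.

16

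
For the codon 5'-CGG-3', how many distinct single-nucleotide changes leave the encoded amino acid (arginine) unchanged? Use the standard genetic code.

4

Position 1: AGG → 1 synonymous.
Position 2: none → 0 synonymous.
Position 3: CGT, CGC, CGA → 3 synonymous.
Total: 1 + 0 + 3 = 4.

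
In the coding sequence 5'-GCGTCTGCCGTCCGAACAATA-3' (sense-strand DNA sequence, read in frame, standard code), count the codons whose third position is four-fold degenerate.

6

Codon 1 GCG (Ala): third position 4-fold.
Codon 2 TCT (Ser): third position 4-fold.
Codon 3 GCC (Ala): third position 4-fold.
Codon 4 GTC (Val): third position 4-fold.
Codon 5 CGA (Arg): third position 4-fold.
Codon 6 ACA (Thr): third position 4-fold.
Codon 7 ATA (Ile): third position 3-fold.
Four-fold degenerate third positions: 6.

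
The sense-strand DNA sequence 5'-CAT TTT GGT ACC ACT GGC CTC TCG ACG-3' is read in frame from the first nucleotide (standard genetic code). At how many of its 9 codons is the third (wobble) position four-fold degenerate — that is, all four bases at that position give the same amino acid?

Codon 1 CAT (His): third position 2-fold.
Codon 2 TTT (Phe): third position 2-fold.
Codon 3 GGT (Gly): third position 4-fold.
Codon 4 ACC (Thr): third position 4-fold.
Codon 5 ACT (Thr): third position 4-fold.
Codon 6 GGC (Gly): third position 4-fold.
Codon 7 CTC (Leu): third position 4-fold.
Codon 8 TCG (Ser): third position 4-fold.
Codon 9 ACG (Thr): third position 4-fold.
Four-fold degenerate third positions: 7.

7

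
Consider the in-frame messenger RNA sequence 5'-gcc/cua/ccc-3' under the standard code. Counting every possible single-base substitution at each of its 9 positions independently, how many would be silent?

10

Codon 1 (GCC, Ala): 3 synonymous substitutions.
Codon 2 (CUA, Leu): 4 synonymous substitutions.
Codon 3 (CCC, Pro): 3 synonymous substitutions.
Total: 3 + 4 + 3 = 10.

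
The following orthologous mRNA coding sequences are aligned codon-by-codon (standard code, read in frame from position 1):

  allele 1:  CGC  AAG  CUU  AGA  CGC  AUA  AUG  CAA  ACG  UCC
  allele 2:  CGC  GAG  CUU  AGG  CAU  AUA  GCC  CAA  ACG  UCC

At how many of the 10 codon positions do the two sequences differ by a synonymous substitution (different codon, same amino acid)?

1

Codon 1: CGC Arg / CGC Arg — identical.
Codon 2: AAG Lys / GAG Glu — nonsynonymous.
Codon 3: CUU Leu / CUU Leu — identical.
Codon 4: AGA Arg / AGG Arg — synonymous.
Codon 5: CGC Arg / CAU His — nonsynonymous.
Codon 6: AUA Ile / AUA Ile — identical.
Codon 7: AUG Met / GCC Ala — nonsynonymous.
Codon 8: CAA Gln / CAA Gln — identical.
Codon 9: ACG Thr / ACG Thr — identical.
Codon 10: UCC Ser / UCC Ser — identical.
Synonymous differences: 1.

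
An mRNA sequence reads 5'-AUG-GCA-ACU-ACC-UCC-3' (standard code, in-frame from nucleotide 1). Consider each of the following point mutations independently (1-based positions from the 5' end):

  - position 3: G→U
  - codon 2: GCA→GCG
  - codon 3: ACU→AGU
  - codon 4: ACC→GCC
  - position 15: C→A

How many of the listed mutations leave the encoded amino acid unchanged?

2

Codon 1: AUG (Met) → AUU (Ile) — missense.
Codon 2: GCA (Ala) → GCG (Ala) — synonymous.
Codon 3: ACU (Thr) → AGU (Ser) — missense.
Codon 4: ACC (Thr) → GCC (Ala) — missense.
Codon 5: UCC (Ser) → UCA (Ser) — synonymous.
Synonymous: 2 of 5.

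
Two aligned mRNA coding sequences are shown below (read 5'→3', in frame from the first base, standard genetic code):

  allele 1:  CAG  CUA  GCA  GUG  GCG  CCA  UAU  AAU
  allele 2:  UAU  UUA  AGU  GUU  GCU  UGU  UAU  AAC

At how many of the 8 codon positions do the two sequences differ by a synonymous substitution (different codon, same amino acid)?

Codon 1: CAG Gln / UAU Tyr — nonsynonymous.
Codon 2: CUA Leu / UUA Leu — synonymous.
Codon 3: GCA Ala / AGU Ser — nonsynonymous.
Codon 4: GUG Val / GUU Val — synonymous.
Codon 5: GCG Ala / GCU Ala — synonymous.
Codon 6: CCA Pro / UGU Cys — nonsynonymous.
Codon 7: UAU Tyr / UAU Tyr — identical.
Codon 8: AAU Asn / AAC Asn — synonymous.
Synonymous differences: 4.

4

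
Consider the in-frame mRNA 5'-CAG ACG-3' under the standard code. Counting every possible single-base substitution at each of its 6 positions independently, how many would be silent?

4

Codon 1 (CAG, Gln): 1 synonymous substitution.
Codon 2 (ACG, Thr): 3 synonymous substitutions.
Total: 1 + 3 = 4.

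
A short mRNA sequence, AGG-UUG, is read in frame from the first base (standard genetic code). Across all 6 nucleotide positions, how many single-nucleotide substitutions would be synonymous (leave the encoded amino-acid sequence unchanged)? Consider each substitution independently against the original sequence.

4

Codon 1 (AGG, Arg): 2 synonymous substitutions.
Codon 2 (UUG, Leu): 2 synonymous substitutions.
Total: 2 + 2 = 4.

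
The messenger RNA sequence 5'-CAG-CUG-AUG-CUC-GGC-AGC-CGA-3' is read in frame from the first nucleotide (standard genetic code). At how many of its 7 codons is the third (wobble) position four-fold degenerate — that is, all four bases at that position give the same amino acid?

Codon 1 CAG (Gln): third position 2-fold.
Codon 2 CUG (Leu): third position 4-fold.
Codon 3 AUG (Met): third position 1-fold.
Codon 4 CUC (Leu): third position 4-fold.
Codon 5 GGC (Gly): third position 4-fold.
Codon 6 AGC (Ser): third position 2-fold.
Codon 7 CGA (Arg): third position 4-fold.
Four-fold degenerate third positions: 4.

4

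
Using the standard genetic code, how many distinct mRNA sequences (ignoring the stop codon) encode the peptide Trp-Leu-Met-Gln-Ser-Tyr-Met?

144

Trp: 1 codon.
Leu: 6 codons.
Met: 1 codon.
Gln: 2 codons.
Ser: 6 codons.
Tyr: 2 codons.
Met: 1 codon.
1 × 6 × 1 × 2 × 6 × 2 × 1 = 144.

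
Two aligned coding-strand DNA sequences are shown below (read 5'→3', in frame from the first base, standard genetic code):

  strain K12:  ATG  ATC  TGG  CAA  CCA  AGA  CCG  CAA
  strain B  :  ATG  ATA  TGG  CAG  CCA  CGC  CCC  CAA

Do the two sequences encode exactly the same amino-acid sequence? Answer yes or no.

Codon 1: ATG Met / ATG Met — identical.
Codon 2: ATC Ile / ATA Ile — synonymous.
Codon 3: TGG Trp / TGG Trp — identical.
Codon 4: CAA Gln / CAG Gln — synonymous.
Codon 5: CCA Pro / CCA Pro — identical.
Codon 6: AGA Arg / CGC Arg — synonymous.
Codon 7: CCG Pro / CCC Pro — synonymous.
Codon 8: CAA Gln / CAA Gln — identical.
Nonsynonymous differences: 0 → same protein.

yes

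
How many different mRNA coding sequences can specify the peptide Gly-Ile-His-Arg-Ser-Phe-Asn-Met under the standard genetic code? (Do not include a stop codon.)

Gly: 4 codons.
Ile: 3 codons.
His: 2 codons.
Arg: 6 codons.
Ser: 6 codons.
Phe: 2 codons.
Asn: 2 codons.
Met: 1 codon.
4 × 3 × 2 × 6 × 6 × 2 × 2 × 1 = 3456.

3456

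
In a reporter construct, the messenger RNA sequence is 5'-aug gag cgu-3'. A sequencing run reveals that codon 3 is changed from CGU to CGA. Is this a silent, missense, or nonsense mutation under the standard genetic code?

silent

Position 9 falls in codon 3: CGU → Arg.
After the substitution the codon is CGA → Arg.
Both encode Arg, so the change is synonymous.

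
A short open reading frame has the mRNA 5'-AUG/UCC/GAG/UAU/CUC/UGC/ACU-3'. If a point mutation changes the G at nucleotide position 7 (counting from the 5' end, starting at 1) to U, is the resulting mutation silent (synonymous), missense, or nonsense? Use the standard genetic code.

nonsense

Position 7 falls in codon 3: GAG → Glu.
After the substitution the codon is UAG → Stop.
The new codon is a stop codon, so this is a nonsense mutation.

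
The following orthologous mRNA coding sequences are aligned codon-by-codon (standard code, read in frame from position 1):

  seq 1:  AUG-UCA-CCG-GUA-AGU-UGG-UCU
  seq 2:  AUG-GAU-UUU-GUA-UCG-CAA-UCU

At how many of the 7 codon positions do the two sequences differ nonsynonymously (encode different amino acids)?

3

Codon 1: AUG Met / AUG Met — identical.
Codon 2: UCA Ser / GAU Asp — nonsynonymous.
Codon 3: CCG Pro / UUU Phe — nonsynonymous.
Codon 4: GUA Val / GUA Val — identical.
Codon 5: AGU Ser / UCG Ser — synonymous.
Codon 6: UGG Trp / CAA Gln — nonsynonymous.
Codon 7: UCU Ser / UCU Ser — identical.
Nonsynonymous differences: 3.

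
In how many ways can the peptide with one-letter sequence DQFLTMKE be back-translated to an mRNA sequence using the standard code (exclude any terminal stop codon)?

Asp: 2 codons.
Gln: 2 codons.
Phe: 2 codons.
Leu: 6 codons.
Thr: 4 codons.
Met: 1 codon.
Lys: 2 codons.
Glu: 2 codons.
2 × 2 × 2 × 6 × 4 × 1 × 2 × 2 = 768.

768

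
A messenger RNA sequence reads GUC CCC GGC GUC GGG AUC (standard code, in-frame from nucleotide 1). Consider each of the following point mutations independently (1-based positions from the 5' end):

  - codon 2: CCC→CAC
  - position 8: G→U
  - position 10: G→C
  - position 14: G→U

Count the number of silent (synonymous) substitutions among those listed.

0

Codon 2: CCC (Pro) → CAC (His) — missense.
Codon 3: GGC (Gly) → GUC (Val) — missense.
Codon 4: GUC (Val) → CUC (Leu) — missense.
Codon 5: GGG (Gly) → GUG (Val) — missense.
Synonymous: 0 of 4.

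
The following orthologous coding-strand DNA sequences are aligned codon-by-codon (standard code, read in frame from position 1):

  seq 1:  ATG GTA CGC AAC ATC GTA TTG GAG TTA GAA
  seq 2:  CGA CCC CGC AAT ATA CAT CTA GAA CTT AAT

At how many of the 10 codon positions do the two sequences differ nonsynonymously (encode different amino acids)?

4

Codon 1: ATG Met / CGA Arg — nonsynonymous.
Codon 2: GTA Val / CCC Pro — nonsynonymous.
Codon 3: CGC Arg / CGC Arg — identical.
Codon 4: AAC Asn / AAT Asn — synonymous.
Codon 5: ATC Ile / ATA Ile — synonymous.
Codon 6: GTA Val / CAT His — nonsynonymous.
Codon 7: TTG Leu / CTA Leu — synonymous.
Codon 8: GAG Glu / GAA Glu — synonymous.
Codon 9: TTA Leu / CTT Leu — synonymous.
Codon 10: GAA Glu / AAT Asn — nonsynonymous.
Nonsynonymous differences: 4.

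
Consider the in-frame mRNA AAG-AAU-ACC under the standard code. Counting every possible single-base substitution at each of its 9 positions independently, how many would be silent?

5

Codon 1 (AAG, Lys): 1 synonymous substitution.
Codon 2 (AAU, Asn): 1 synonymous substitution.
Codon 3 (ACC, Thr): 3 synonymous substitutions.
Total: 1 + 1 + 3 = 5.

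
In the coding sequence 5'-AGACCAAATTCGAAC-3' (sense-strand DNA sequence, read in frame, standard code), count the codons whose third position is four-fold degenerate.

2

Codon 1 AGA (Arg): third position 2-fold.
Codon 2 CCA (Pro): third position 4-fold.
Codon 3 AAT (Asn): third position 2-fold.
Codon 4 TCG (Ser): third position 4-fold.
Codon 5 AAC (Asn): third position 2-fold.
Four-fold degenerate third positions: 2.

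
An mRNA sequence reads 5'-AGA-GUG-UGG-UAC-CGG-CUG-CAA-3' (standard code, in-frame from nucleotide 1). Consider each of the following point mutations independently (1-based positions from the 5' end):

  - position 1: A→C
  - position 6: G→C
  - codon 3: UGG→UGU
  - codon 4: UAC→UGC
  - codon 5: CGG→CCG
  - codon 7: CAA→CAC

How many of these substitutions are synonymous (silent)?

Codon 1: AGA (Arg) → CGA (Arg) — synonymous.
Codon 2: GUG (Val) → GUC (Val) — synonymous.
Codon 3: UGG (Trp) → UGU (Cys) — missense.
Codon 4: UAC (Tyr) → UGC (Cys) — missense.
Codon 5: CGG (Arg) → CCG (Pro) — missense.
Codon 7: CAA (Gln) → CAC (His) — missense.
Synonymous: 2 of 6.

2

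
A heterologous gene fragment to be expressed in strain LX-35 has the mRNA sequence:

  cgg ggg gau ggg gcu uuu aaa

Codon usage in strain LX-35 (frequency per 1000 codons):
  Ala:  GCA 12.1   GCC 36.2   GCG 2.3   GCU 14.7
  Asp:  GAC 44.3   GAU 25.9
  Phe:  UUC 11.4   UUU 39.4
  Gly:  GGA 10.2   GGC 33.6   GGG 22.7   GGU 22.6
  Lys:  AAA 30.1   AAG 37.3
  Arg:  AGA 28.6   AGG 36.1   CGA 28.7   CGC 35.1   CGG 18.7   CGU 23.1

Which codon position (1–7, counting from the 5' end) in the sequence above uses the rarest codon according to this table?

5

Codon 1 CGG (Arg): 18.7 per 1000.
Codon 2 GGG (Gly): 22.7 per 1000.
Codon 3 GAU (Asp): 25.9 per 1000.
Codon 4 GGG (Gly): 22.7 per 1000.
Codon 5 GCU (Ala): 14.7 per 1000.
Codon 6 UUU (Phe): 39.4 per 1000.
Codon 7 AAA (Lys): 30.1 per 1000.
Lowest frequency is 14.7 at codon 5.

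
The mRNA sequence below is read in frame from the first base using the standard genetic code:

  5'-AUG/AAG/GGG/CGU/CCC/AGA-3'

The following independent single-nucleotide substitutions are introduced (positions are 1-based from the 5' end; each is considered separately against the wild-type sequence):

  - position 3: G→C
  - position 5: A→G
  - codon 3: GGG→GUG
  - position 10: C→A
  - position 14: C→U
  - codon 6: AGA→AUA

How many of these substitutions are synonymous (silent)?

0

Codon 1: AUG (Met) → AUC (Ile) — missense.
Codon 2: AAG (Lys) → AGG (Arg) — missense.
Codon 3: GGG (Gly) → GUG (Val) — missense.
Codon 4: CGU (Arg) → AGU (Ser) — missense.
Codon 5: CCC (Pro) → CUC (Leu) — missense.
Codon 6: AGA (Arg) → AUA (Ile) — missense.
Synonymous: 0 of 6.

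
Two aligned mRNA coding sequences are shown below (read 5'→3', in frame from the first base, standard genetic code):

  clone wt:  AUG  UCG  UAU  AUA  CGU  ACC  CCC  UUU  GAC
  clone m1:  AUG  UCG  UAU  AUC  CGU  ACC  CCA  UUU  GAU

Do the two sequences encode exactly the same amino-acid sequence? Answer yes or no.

yes

Codon 1: AUG Met / AUG Met — identical.
Codon 2: UCG Ser / UCG Ser — identical.
Codon 3: UAU Tyr / UAU Tyr — identical.
Codon 4: AUA Ile / AUC Ile — synonymous.
Codon 5: CGU Arg / CGU Arg — identical.
Codon 6: ACC Thr / ACC Thr — identical.
Codon 7: CCC Pro / CCA Pro — synonymous.
Codon 8: UUU Phe / UUU Phe — identical.
Codon 9: GAC Asp / GAU Asp — synonymous.
Nonsynonymous differences: 0 → same protein.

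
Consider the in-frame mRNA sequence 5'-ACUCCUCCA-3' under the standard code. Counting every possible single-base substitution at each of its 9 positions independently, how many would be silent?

Codon 1 (ACU, Thr): 3 synonymous substitutions.
Codon 2 (CCU, Pro): 3 synonymous substitutions.
Codon 3 (CCA, Pro): 3 synonymous substitutions.
Total: 3 + 3 + 3 = 9.

9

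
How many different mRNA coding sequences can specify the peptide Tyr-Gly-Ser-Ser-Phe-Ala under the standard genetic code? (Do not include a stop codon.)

2304

Tyr: 2 codons.
Gly: 4 codons.
Ser: 6 codons.
Ser: 6 codons.
Phe: 2 codons.
Ala: 4 codons.
2 × 4 × 6 × 6 × 2 × 4 = 2304.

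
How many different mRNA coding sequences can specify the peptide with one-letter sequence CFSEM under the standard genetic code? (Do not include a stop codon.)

Cys: 2 codons.
Phe: 2 codons.
Ser: 6 codons.
Glu: 2 codons.
Met: 1 codon.
2 × 2 × 6 × 2 × 1 = 48.

48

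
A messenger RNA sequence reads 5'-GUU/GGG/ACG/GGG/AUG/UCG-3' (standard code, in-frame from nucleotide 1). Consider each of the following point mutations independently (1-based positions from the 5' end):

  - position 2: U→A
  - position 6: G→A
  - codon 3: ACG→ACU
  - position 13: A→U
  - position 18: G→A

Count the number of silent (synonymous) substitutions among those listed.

Codon 1: GUU (Val) → GAU (Asp) — missense.
Codon 2: GGG (Gly) → GGA (Gly) — synonymous.
Codon 3: ACG (Thr) → ACU (Thr) — synonymous.
Codon 5: AUG (Met) → UUG (Leu) — missense.
Codon 6: UCG (Ser) → UCA (Ser) — synonymous.
Synonymous: 3 of 5.

3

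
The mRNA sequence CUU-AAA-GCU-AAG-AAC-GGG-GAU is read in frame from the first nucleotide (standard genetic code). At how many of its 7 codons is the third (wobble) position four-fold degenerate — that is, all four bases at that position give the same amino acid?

Codon 1 CUU (Leu): third position 4-fold.
Codon 2 AAA (Lys): third position 2-fold.
Codon 3 GCU (Ala): third position 4-fold.
Codon 4 AAG (Lys): third position 2-fold.
Codon 5 AAC (Asn): third position 2-fold.
Codon 6 GGG (Gly): third position 4-fold.
Codon 7 GAU (Asp): third position 2-fold.
Four-fold degenerate third positions: 3.

3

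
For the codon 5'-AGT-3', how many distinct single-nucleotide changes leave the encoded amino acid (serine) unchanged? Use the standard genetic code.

1

Position 1: none → 0 synonymous.
Position 2: none → 0 synonymous.
Position 3: AGC → 1 synonymous.
Total: 0 + 0 + 1 = 1.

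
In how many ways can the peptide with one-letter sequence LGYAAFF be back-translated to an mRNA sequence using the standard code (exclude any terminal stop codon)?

3072

Leu: 6 codons.
Gly: 4 codons.
Tyr: 2 codons.
Ala: 4 codons.
Ala: 4 codons.
Phe: 2 codons.
Phe: 2 codons.
6 × 4 × 2 × 4 × 4 × 2 × 2 = 3072.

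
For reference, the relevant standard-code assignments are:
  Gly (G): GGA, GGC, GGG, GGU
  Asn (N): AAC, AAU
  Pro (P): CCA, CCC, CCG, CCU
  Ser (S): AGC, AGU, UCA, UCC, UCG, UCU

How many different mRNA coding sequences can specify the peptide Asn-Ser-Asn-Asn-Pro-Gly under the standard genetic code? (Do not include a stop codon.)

768

Asn: 2 codons.
Ser: 6 codons.
Asn: 2 codons.
Asn: 2 codons.
Pro: 4 codons.
Gly: 4 codons.
2 × 6 × 2 × 2 × 4 × 4 = 768.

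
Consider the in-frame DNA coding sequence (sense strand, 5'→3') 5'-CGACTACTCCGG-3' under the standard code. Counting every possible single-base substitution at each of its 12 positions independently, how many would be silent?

Codon 1 (CGA, Arg): 4 synonymous substitutions.
Codon 2 (CTA, Leu): 4 synonymous substitutions.
Codon 3 (CTC, Leu): 3 synonymous substitutions.
Codon 4 (CGG, Arg): 4 synonymous substitutions.
Total: 4 + 4 + 3 + 4 = 15.

15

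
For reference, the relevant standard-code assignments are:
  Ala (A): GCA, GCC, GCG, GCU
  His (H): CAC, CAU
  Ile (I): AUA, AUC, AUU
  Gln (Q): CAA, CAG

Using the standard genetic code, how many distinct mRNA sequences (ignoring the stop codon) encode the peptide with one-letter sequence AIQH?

48

Ala: 4 codons.
Ile: 3 codons.
Gln: 2 codons.
His: 2 codons.
4 × 3 × 2 × 2 = 48.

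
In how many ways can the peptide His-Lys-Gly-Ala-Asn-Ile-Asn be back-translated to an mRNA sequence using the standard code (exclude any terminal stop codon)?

His: 2 codons.
Lys: 2 codons.
Gly: 4 codons.
Ala: 4 codons.
Asn: 2 codons.
Ile: 3 codons.
Asn: 2 codons.
2 × 2 × 4 × 4 × 2 × 3 × 2 = 768.

768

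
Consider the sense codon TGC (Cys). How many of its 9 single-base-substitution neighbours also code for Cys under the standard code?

Position 1: none → 0 synonymous.
Position 2: none → 0 synonymous.
Position 3: TGT → 1 synonymous.
Total: 0 + 0 + 1 = 1.

1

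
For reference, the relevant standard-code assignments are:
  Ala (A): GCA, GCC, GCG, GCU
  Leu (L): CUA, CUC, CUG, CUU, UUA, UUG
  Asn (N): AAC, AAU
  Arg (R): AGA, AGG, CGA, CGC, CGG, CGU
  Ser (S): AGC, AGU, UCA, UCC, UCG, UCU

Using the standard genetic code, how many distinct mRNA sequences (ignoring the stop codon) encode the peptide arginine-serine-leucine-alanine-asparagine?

1728

Arg: 6 codons.
Ser: 6 codons.
Leu: 6 codons.
Ala: 4 codons.
Asn: 2 codons.
6 × 6 × 6 × 4 × 2 = 1728.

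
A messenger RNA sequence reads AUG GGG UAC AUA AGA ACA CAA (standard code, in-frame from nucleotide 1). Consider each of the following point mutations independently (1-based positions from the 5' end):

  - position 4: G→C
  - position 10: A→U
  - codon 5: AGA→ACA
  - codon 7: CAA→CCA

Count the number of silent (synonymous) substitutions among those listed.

Codon 2: GGG (Gly) → CGG (Arg) — missense.
Codon 4: AUA (Ile) → UUA (Leu) — missense.
Codon 5: AGA (Arg) → ACA (Thr) — missense.
Codon 7: CAA (Gln) → CCA (Pro) — missense.
Synonymous: 0 of 4.

0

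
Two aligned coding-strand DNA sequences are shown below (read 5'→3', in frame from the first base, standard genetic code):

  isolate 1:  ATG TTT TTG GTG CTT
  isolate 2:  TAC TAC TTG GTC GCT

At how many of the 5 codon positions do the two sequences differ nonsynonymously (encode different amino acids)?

3

Codon 1: ATG Met / TAC Tyr — nonsynonymous.
Codon 2: TTT Phe / TAC Tyr — nonsynonymous.
Codon 3: TTG Leu / TTG Leu — identical.
Codon 4: GTG Val / GTC Val — synonymous.
Codon 5: CTT Leu / GCT Ala — nonsynonymous.
Nonsynonymous differences: 3.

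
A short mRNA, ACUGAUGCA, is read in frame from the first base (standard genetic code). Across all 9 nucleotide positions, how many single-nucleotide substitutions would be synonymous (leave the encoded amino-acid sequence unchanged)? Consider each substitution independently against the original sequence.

Codon 1 (ACU, Thr): 3 synonymous substitutions.
Codon 2 (GAU, Asp): 1 synonymous substitution.
Codon 3 (GCA, Ala): 3 synonymous substitutions.
Total: 3 + 1 + 3 = 7.

7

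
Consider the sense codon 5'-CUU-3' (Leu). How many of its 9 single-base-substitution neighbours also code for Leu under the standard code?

3

Position 1: none → 0 synonymous.
Position 2: none → 0 synonymous.
Position 3: CUC, CUA, CUG → 3 synonymous.
Total: 0 + 0 + 3 = 3.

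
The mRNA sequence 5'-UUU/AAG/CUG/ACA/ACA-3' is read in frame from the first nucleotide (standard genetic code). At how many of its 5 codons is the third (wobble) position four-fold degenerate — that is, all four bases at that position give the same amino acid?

3

Codon 1 UUU (Phe): third position 2-fold.
Codon 2 AAG (Lys): third position 2-fold.
Codon 3 CUG (Leu): third position 4-fold.
Codon 4 ACA (Thr): third position 4-fold.
Codon 5 ACA (Thr): third position 4-fold.
Four-fold degenerate third positions: 3.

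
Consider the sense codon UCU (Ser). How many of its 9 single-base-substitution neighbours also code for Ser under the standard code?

3

Position 1: none → 0 synonymous.
Position 2: none → 0 synonymous.
Position 3: UCC, UCA, UCG → 3 synonymous.
Total: 0 + 0 + 3 = 3.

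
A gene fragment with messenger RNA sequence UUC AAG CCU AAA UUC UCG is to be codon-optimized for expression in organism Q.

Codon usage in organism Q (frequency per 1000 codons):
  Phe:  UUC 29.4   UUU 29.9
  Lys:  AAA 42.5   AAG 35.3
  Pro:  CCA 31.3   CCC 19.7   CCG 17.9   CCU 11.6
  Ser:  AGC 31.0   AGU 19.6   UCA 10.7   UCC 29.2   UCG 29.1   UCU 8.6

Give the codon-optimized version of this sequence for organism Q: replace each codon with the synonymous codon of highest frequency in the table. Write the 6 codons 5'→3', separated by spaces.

Codon 1 (Phe): best is UUU at 29.9.
Codon 2 (Lys): best is AAA at 42.5.
Codon 3 (Pro): best is CCA at 31.3.
Codon 4 (Lys): best is AAA at 42.5.
Codon 5 (Phe): best is UUU at 29.9.
Codon 6 (Ser): best is AGC at 31.0.

UUU AAA CCA AAA UUU AGC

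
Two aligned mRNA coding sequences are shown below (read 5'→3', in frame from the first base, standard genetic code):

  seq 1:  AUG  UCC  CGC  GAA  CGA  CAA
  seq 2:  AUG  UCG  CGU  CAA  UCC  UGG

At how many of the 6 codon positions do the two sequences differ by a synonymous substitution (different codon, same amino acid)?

2

Codon 1: AUG Met / AUG Met — identical.
Codon 2: UCC Ser / UCG Ser — synonymous.
Codon 3: CGC Arg / CGU Arg — synonymous.
Codon 4: GAA Glu / CAA Gln — nonsynonymous.
Codon 5: CGA Arg / UCC Ser — nonsynonymous.
Codon 6: CAA Gln / UGG Trp — nonsynonymous.
Synonymous differences: 2.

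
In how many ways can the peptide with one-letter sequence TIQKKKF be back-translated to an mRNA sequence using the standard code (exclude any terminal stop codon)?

384

Thr: 4 codons.
Ile: 3 codons.
Gln: 2 codons.
Lys: 2 codons.
Lys: 2 codons.
Lys: 2 codons.
Phe: 2 codons.
4 × 3 × 2 × 2 × 2 × 2 × 2 = 384.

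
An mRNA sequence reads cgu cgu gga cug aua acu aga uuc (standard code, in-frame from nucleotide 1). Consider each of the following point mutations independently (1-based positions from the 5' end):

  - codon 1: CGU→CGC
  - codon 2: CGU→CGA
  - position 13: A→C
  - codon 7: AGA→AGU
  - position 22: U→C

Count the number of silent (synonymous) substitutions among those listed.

2

Codon 1: CGU (Arg) → CGC (Arg) — synonymous.
Codon 2: CGU (Arg) → CGA (Arg) — synonymous.
Codon 5: AUA (Ile) → CUA (Leu) — missense.
Codon 7: AGA (Arg) → AGU (Ser) — missense.
Codon 8: UUC (Phe) → CUC (Leu) — missense.
Synonymous: 2 of 5.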